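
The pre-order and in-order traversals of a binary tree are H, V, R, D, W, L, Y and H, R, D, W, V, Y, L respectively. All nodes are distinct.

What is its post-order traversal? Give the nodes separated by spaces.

The first element of pre-order is the root; it splits in-order into left and right subtrees.
Root H: left subtree has 0 nodes { }, right has 6 {R, D, W, V, Y, L}.
  Root V: left subtree has 3 nodes {R, D, W}, right has 2 {Y, L}.
    Root R: left subtree has 0 nodes { }, right has 2 {D, W}.
      Root D: left subtree has 0 nodes { }, right has 1 {W}.
    Root L: left subtree has 1 node {Y}, right has 0 { }.

W D R Y L V H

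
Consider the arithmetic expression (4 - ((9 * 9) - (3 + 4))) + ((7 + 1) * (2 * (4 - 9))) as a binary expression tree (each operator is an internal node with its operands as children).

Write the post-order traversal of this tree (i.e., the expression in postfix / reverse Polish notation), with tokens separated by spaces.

Post-order on an expression tree gives postfix notation: for each operator, emit left operand, right operand, then the operator.

4 9 9 * 3 4 + - - 7 1 + 2 4 9 - * * +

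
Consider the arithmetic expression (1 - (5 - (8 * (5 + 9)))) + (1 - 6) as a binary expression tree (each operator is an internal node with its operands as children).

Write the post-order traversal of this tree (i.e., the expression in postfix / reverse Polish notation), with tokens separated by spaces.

1 5 8 5 9 + * - - 1 6 - +

Post-order on an expression tree gives postfix notation: for each operator, emit left operand, right operand, then the operator.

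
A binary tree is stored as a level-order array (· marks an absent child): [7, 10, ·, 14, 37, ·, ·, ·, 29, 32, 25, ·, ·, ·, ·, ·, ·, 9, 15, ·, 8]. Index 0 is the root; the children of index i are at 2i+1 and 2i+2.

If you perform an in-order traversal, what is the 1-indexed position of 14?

In-order visits the left subtree, then the node, then the right subtree.
At 7: go left to 10.
  At 10: go left to 14.
    At 14: no left child.
    Visit 14.
    At 14: go right to 29.
      At 29: go left to 9.
        9 is a leaf — visit 9.
      Visit 29.
      At 29: go right to 15.
        15 is a leaf — visit 15.
  Visit 10.
  At 10: go right to 37.
    At 37: go left to 32.
      At 32: no left child.
      Visit 32.
      At 32: go right to 8.
        8 is a leaf — visit 8.
    Visit 37.
    At 37: go right to 25.
      25 is a leaf — visit 25.
Visit 7.
At 7: no right child.
Full in-order sequence: 14, 9, 29, 15, 10, 32, 8, 37, 25, 7.

1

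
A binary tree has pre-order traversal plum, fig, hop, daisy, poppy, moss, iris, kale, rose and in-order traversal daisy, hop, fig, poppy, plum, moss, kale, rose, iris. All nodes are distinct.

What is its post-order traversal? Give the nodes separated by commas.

daisy, hop, poppy, fig, rose, kale, iris, moss, plum

The first element of pre-order is the root; it splits in-order into left and right subtrees.
Root plum: left subtree has 4 nodes {daisy, hop, fig, poppy}, right has 4 {moss, kale, rose, iris}.
  Root fig: left subtree has 2 nodes {daisy, hop}, right has 1 {poppy}.
    Root hop: left subtree has 1 node {daisy}, right has 0 { }.
  Root moss: left subtree has 0 nodes { }, right has 3 {kale, rose, iris}.
    Root iris: left subtree has 2 nodes {kale, rose}, right has 0 { }.
      Root kale: left subtree has 0 nodes { }, right has 1 {rose}.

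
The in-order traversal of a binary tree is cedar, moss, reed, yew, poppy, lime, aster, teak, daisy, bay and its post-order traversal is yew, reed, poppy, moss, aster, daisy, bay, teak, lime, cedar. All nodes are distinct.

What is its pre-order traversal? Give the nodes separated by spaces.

The last element of post-order is the root; it splits in-order into left and right subtrees.
Root cedar: left subtree has 0 nodes { }, right has 9 {moss, reed, yew, poppy, lime, aster, teak, daisy, bay}.
  Root lime: left subtree has 4 nodes {moss, reed, yew, poppy}, right has 4 {aster, teak, daisy, bay}.
    Root moss: left subtree has 0 nodes { }, right has 3 {reed, yew, poppy}.
      Root poppy: left subtree has 2 nodes {reed, yew}, right has 0 { }.
        Root reed: left subtree has 0 nodes { }, right has 1 {yew}.
    Root teak: left subtree has 1 node {aster}, right has 2 {daisy, bay}.
      Root bay: left subtree has 1 node {daisy}, right has 0 { }.

cedar lime moss poppy reed yew teak aster bay daisy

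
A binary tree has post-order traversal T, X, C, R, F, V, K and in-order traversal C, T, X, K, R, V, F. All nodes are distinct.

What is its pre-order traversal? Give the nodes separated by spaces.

K C X T V R F

The last element of post-order is the root; it splits in-order into left and right subtrees.
Root K: left subtree has 3 nodes {C, T, X}, right has 3 {R, V, F}.
  Root C: left subtree has 0 nodes { }, right has 2 {T, X}.
    Root X: left subtree has 1 node {T}, right has 0 { }.
  Root V: left subtree has 1 node {R}, right has 1 {F}.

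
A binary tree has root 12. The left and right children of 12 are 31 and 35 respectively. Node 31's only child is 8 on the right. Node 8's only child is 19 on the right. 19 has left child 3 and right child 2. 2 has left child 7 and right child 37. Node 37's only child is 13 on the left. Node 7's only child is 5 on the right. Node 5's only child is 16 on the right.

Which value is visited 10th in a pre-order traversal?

37

Pre-order visits the node, then its left subtree, then its right subtree.
Visit 12.
At 12: go left to 31.
  Visit 31.
  At 31: no left child.
  At 31: go right to 8.
    Visit 8.
    At 8: no left child.
    At 8: go right to 19.
      Visit 19.
      At 19: go left to 3.
        3 is a leaf — visit 3.
      At 19: go right to 2.
        Visit 2.
        At 2: go left to 7.
          Visit 7.
          At 7: no left child.
          At 7: go right to 5.
            Visit 5.
            At 5: no left child.
            At 5: go right to 16.
              16 is a leaf — visit 16.
        At 2: go right to 37.
          Visit 37.
          At 37: go left to 13.
            13 is a leaf — visit 13.
          At 37: no right child.
At 12: go right to 35.
  35 is a leaf — visit 35.
Full pre-order sequence: 12, 31, 8, 19, 3, 2, 7, 5, 16, 37, 13, 35.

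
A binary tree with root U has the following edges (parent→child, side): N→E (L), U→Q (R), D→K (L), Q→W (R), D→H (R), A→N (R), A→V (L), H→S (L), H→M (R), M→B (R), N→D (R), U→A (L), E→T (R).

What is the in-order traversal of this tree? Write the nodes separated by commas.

In-order visits the left subtree, then the node, then the right subtree.
At U: go left to A.
  At A: go left to V.
    V is a leaf — visit V.
  Visit A.
  At A: go right to N.
    At N: go left to E.
      At E: no left child.
      Visit E.
      At E: go right to T.
        T is a leaf — visit T.
    Visit N.
    At N: go right to D.
      At D: go left to K.
        K is a leaf — visit K.
      Visit D.
      At D: go right to H.
        At H: go left to S.
          S is a leaf — visit S.
        Visit H.
        At H: go right to M.
          At M: no left child.
          Visit M.
          At M: go right to B.
            B is a leaf — visit B.
Visit U.
At U: go right to Q.
  At Q: no left child.
  Visit Q.
  At Q: go right to W.
    W is a leaf — visit W.

V, A, E, T, N, K, D, S, H, M, B, U, Q, W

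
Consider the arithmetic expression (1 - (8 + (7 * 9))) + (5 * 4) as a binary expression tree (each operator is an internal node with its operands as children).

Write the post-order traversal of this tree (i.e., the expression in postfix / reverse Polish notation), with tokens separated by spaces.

1 8 7 9 * + - 5 4 * +

Post-order on an expression tree gives postfix notation: for each operator, emit left operand, right operand, then the operator.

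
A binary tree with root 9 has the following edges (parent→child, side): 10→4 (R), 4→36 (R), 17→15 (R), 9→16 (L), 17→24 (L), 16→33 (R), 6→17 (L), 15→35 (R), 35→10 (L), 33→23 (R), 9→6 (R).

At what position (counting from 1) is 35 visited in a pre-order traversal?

Pre-order visits the node, then its left subtree, then its right subtree.
Visit 9.
At 9: go left to 16.
  Visit 16.
  At 16: no left child.
  At 16: go right to 33.
    Visit 33.
    At 33: no left child.
    At 33: go right to 23.
      23 is a leaf — visit 23.
At 9: go right to 6.
  Visit 6.
  At 6: go left to 17.
    Visit 17.
    At 17: go left to 24.
      24 is a leaf — visit 24.
    At 17: go right to 15.
      Visit 15.
      At 15: no left child.
      At 15: go right to 35.
        Visit 35.
        At 35: go left to 10.
          Visit 10.
          At 10: no left child.
          At 10: go right to 4.
            Visit 4.
            At 4: no left child.
            At 4: go right to 36.
              36 is a leaf — visit 36.
        At 35: no right child.
  At 6: no right child.
Full pre-order sequence: 9, 16, 33, 23, 6, 17, 24, 15, 35, 10, 4, 36.

9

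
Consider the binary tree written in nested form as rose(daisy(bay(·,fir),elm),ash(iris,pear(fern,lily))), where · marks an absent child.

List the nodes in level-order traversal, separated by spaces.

rose daisy ash bay elm iris pear fir fern lily

Level-order visits nodes level by level from the root, left to right within each level.
Level 0: rose
Level 1: daisy, ash
Level 2: bay, elm, iris, pear
Level 3: fir, fern, lily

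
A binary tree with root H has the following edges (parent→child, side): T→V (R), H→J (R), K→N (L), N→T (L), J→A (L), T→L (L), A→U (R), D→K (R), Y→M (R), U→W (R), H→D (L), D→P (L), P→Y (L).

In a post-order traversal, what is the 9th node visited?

Post-order visits the left subtree, then the right subtree, then the node.
At H: go left to D.
  At D: go left to P.
    At P: go left to Y.
      At Y: no left child.
      At Y: go right to M.
        M is a leaf — visit M.
      Visit Y.
    At P: no right child.
    Visit P.
  At D: go right to K.
    At K: go left to N.
      At N: go left to T.
        At T: go left to L.
          L is a leaf — visit L.
        At T: go right to V.
          V is a leaf — visit V.
        Visit T.
      At N: no right child.
      Visit N.
    At K: no right child.
    Visit K.
  Visit D.
At H: go right to J.
  At J: go left to A.
    At A: no left child.
    At A: go right to U.
      At U: no left child.
      At U: go right to W.
        W is a leaf — visit W.
      Visit U.
    Visit A.
  At J: no right child.
  Visit J.
Visit H.
Full post-order sequence: M, Y, P, L, V, T, N, K, D, W, U, A, J, H.

D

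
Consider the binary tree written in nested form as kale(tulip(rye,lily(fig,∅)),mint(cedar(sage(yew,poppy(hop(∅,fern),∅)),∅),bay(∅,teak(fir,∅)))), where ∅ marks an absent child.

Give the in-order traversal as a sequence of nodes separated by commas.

In-order visits the left subtree, then the node, then the right subtree.
At kale: go left to tulip.
  At tulip: go left to rye.
    rye is a leaf — visit rye.
  Visit tulip.
  At tulip: go right to lily.
    At lily: go left to fig.
      fig is a leaf — visit fig.
    Visit lily.
    At lily: no right child.
Visit kale.
At kale: go right to mint.
  At mint: go left to cedar.
    At cedar: go left to sage.
      At sage: go left to yew.
        yew is a leaf — visit yew.
      Visit sage.
      At sage: go right to poppy.
        At poppy: go left to hop.
          At hop: no left child.
          Visit hop.
          At hop: go right to fern.
            fern is a leaf — visit fern.
        Visit poppy.
        At poppy: no right child.
    Visit cedar.
    At cedar: no right child.
  Visit mint.
  At mint: go right to bay.
    At bay: no left child.
    Visit bay.
    At bay: go right to teak.
      At teak: go left to fir.
        fir is a leaf — visit fir.
      Visit teak.
      At teak: no right child.

rye, tulip, fig, lily, kale, yew, sage, hop, fern, poppy, cedar, mint, bay, fir, teak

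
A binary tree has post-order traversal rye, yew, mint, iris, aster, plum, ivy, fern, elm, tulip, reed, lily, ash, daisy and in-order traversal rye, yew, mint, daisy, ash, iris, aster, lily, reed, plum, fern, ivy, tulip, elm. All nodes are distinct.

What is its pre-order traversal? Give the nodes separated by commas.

daisy, mint, yew, rye, ash, lily, aster, iris, reed, tulip, fern, plum, ivy, elm

The last element of post-order is the root; it splits in-order into left and right subtrees.
Root daisy: left subtree has 3 nodes {rye, yew, mint}, right has 10 {ash, iris, aster, lily, reed, plum, fern, ivy, tulip, elm}.
  Root mint: left subtree has 2 nodes {rye, yew}, right has 0 { }.
    Root yew: left subtree has 1 node {rye}, right has 0 { }.
  Root ash: left subtree has 0 nodes { }, right has 9 {iris, aster, lily, reed, plum, fern, ivy, tulip, elm}.
    Root lily: left subtree has 2 nodes {iris, aster}, right has 6 {reed, plum, fern, ivy, tulip, elm}.
      Root aster: left subtree has 1 node {iris}, right has 0 { }.
      Root reed: left subtree has 0 nodes { }, right has 5 {plum, fern, ivy, tulip, elm}.
        Root tulip: left subtree has 3 nodes {plum, fern, ivy}, right has 1 {elm}.
          Root fern: left subtree has 1 node {plum}, right has 1 {ivy}.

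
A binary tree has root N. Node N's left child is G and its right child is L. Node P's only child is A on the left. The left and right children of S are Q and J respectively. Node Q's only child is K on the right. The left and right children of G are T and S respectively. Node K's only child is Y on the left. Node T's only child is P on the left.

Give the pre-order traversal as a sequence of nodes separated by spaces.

Pre-order visits the node, then its left subtree, then its right subtree.
Visit N.
At N: go left to G.
  Visit G.
  At G: go left to T.
    Visit T.
    At T: go left to P.
      Visit P.
      At P: go left to A.
        A is a leaf — visit A.
      At P: no right child.
    At T: no right child.
  At G: go right to S.
    Visit S.
    At S: go left to Q.
      Visit Q.
      At Q: no left child.
      At Q: go right to K.
        Visit K.
        At K: go left to Y.
          Y is a leaf — visit Y.
        At K: no right child.
    At S: go right to J.
      J is a leaf — visit J.
At N: go right to L.
  L is a leaf — visit L.

N G T P A S Q K Y J L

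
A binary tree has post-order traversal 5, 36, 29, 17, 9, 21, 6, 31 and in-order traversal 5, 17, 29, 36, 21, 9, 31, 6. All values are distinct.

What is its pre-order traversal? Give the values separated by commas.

The last element of post-order is the root; it splits in-order into left and right subtrees.
Root 31: left subtree has 6 nodes {5, 17, 29, 36, 21, 9}, right has 1 {6}.
  Root 21: left subtree has 4 nodes {5, 17, 29, 36}, right has 1 {9}.
    Root 17: left subtree has 1 node {5}, right has 2 {29, 36}.
      Root 29: left subtree has 0 nodes { }, right has 1 {36}.

31, 21, 17, 5, 29, 36, 9, 6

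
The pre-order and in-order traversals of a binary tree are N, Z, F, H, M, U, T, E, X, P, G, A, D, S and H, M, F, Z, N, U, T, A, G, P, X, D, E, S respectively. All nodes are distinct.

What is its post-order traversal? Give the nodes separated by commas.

The first element of pre-order is the root; it splits in-order into left and right subtrees.
Root N: left subtree has 4 nodes {H, M, F, Z}, right has 9 {U, T, A, G, P, X, D, E, S}.
  Root Z: left subtree has 3 nodes {H, M, F}, right has 0 { }.
    Root F: left subtree has 2 nodes {H, M}, right has 0 { }.
      Root H: left subtree has 0 nodes { }, right has 1 {M}.
  Root U: left subtree has 0 nodes { }, right has 8 {T, A, G, P, X, D, E, S}.
    Root T: left subtree has 0 nodes { }, right has 7 {A, G, P, X, D, E, S}.
      Root E: left subtree has 5 nodes {A, G, P, X, D}, right has 1 {S}.
        Root X: left subtree has 3 nodes {A, G, P}, right has 1 {D}.
          Root P: left subtree has 2 nodes {A, G}, right has 0 { }.
            Root G: left subtree has 1 node {A}, right has 0 { }.

M, H, F, Z, A, G, P, D, X, S, E, T, U, N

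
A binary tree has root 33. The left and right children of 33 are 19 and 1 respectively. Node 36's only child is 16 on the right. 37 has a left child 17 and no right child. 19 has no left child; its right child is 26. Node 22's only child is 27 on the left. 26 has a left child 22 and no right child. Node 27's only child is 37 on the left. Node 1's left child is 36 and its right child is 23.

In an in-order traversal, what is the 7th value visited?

In-order visits the left subtree, then the node, then the right subtree.
At 33: go left to 19.
  At 19: no left child.
  Visit 19.
  At 19: go right to 26.
    At 26: go left to 22.
      At 22: go left to 27.
        At 27: go left to 37.
          At 37: go left to 17.
            17 is a leaf — visit 17.
          Visit 37.
          At 37: no right child.
        Visit 27.
        At 27: no right child.
      Visit 22.
      At 22: no right child.
    Visit 26.
    At 26: no right child.
Visit 33.
At 33: go right to 1.
  At 1: go left to 36.
    At 36: no left child.
    Visit 36.
    At 36: go right to 16.
      16 is a leaf — visit 16.
  Visit 1.
  At 1: go right to 23.
    23 is a leaf — visit 23.
Full in-order sequence: 19, 17, 37, 27, 22, 26, 33, 36, 16, 1, 23.

33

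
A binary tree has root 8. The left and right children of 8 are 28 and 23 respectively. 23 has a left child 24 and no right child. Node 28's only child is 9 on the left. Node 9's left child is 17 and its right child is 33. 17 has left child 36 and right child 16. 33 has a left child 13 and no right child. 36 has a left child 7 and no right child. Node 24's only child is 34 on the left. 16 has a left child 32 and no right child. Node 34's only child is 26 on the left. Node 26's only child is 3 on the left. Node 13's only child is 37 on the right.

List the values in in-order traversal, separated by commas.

7, 36, 17, 32, 16, 9, 13, 37, 33, 28, 8, 3, 26, 34, 24, 23

In-order visits the left subtree, then the node, then the right subtree.
At 8: go left to 28.
  At 28: go left to 9.
    At 9: go left to 17.
      At 17: go left to 36.
        At 36: go left to 7.
          7 is a leaf — visit 7.
        Visit 36.
        At 36: no right child.
      Visit 17.
      At 17: go right to 16.
        At 16: go left to 32.
          32 is a leaf — visit 32.
        Visit 16.
        At 16: no right child.
    Visit 9.
    At 9: go right to 33.
      At 33: go left to 13.
        At 13: no left child.
        Visit 13.
        At 13: go right to 37.
          37 is a leaf — visit 37.
      Visit 33.
      At 33: no right child.
  Visit 28.
  At 28: no right child.
Visit 8.
At 8: go right to 23.
  At 23: go left to 24.
    At 24: go left to 34.
      At 34: go left to 26.
        At 26: go left to 3.
          3 is a leaf — visit 3.
        Visit 26.
        At 26: no right child.
      Visit 34.
      At 34: no right child.
    Visit 24.
    At 24: no right child.
  Visit 23.
  At 23: no right child.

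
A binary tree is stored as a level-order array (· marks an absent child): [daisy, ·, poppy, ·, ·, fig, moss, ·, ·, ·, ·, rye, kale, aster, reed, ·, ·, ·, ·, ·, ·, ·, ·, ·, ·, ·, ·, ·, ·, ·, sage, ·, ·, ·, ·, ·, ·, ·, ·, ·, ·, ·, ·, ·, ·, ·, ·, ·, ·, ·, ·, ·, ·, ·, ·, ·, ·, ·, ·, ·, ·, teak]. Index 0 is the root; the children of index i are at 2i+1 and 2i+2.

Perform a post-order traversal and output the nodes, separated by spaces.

Post-order visits the left subtree, then the right subtree, then the node.
At daisy: no left child.
At daisy: go right to poppy.
  At poppy: go left to fig.
    At fig: go left to rye.
      rye is a leaf — visit rye.
    At fig: go right to kale.
      kale is a leaf — visit kale.
    Visit fig.
  At poppy: go right to moss.
    At moss: go left to aster.
      aster is a leaf — visit aster.
    At moss: go right to reed.
      At reed: no left child.
      At reed: go right to sage.
        At sage: go left to teak.
          teak is a leaf — visit teak.
        At sage: no right child.
        Visit sage.
      Visit reed.
    Visit moss.
  Visit poppy.
Visit daisy.

rye kale fig aster teak sage reed moss poppy daisy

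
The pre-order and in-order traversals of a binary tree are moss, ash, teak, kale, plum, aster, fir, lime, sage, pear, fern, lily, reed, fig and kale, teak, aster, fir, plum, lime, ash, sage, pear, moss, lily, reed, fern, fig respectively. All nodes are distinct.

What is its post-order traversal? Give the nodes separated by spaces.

The first element of pre-order is the root; it splits in-order into left and right subtrees.
Root moss: left subtree has 9 nodes {kale, teak, aster, fir, plum, lime, ash, sage, pear}, right has 4 {lily, reed, fern, fig}.
  Root ash: left subtree has 6 nodes {kale, teak, aster, fir, plum, lime}, right has 2 {sage, pear}.
    Root teak: left subtree has 1 node {kale}, right has 4 {aster, fir, plum, lime}.
      Root plum: left subtree has 2 nodes {aster, fir}, right has 1 {lime}.
        Root aster: left subtree has 0 nodes { }, right has 1 {fir}.
    Root sage: left subtree has 0 nodes { }, right has 1 {pear}.
  Root fern: left subtree has 2 nodes {lily, reed}, right has 1 {fig}.
    Root lily: left subtree has 0 nodes { }, right has 1 {reed}.

kale fir aster lime plum teak pear sage ash reed lily fig fern moss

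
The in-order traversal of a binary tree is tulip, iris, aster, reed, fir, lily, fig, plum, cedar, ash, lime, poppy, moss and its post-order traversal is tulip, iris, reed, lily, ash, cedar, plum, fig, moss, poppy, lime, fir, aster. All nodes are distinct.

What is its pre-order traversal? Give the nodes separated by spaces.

aster iris tulip fir reed lime fig lily plum cedar ash poppy moss

The last element of post-order is the root; it splits in-order into left and right subtrees.
Root aster: left subtree has 2 nodes {tulip, iris}, right has 10 {reed, fir, lily, fig, plum, cedar, ash, lime, poppy, moss}.
  Root iris: left subtree has 1 node {tulip}, right has 0 { }.
  Root fir: left subtree has 1 node {reed}, right has 8 {lily, fig, plum, cedar, ash, lime, poppy, moss}.
    Root lime: left subtree has 5 nodes {lily, fig, plum, cedar, ash}, right has 2 {poppy, moss}.
      Root fig: left subtree has 1 node {lily}, right has 3 {plum, cedar, ash}.
        Root plum: left subtree has 0 nodes { }, right has 2 {cedar, ash}.
          Root cedar: left subtree has 0 nodes { }, right has 1 {ash}.
      Root poppy: left subtree has 0 nodes { }, right has 1 {moss}.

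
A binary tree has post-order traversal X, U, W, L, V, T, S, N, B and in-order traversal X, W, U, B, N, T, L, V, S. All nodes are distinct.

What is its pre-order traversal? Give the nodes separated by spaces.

B W X U N S T V L

The last element of post-order is the root; it splits in-order into left and right subtrees.
Root B: left subtree has 3 nodes {X, W, U}, right has 5 {N, T, L, V, S}.
  Root W: left subtree has 1 node {X}, right has 1 {U}.
  Root N: left subtree has 0 nodes { }, right has 4 {T, L, V, S}.
    Root S: left subtree has 3 nodes {T, L, V}, right has 0 { }.
      Root T: left subtree has 0 nodes { }, right has 2 {L, V}.
        Root V: left subtree has 1 node {L}, right has 0 { }.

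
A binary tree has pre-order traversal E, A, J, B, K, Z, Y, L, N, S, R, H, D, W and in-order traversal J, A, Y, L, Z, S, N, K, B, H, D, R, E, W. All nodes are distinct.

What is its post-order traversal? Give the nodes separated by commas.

The first element of pre-order is the root; it splits in-order into left and right subtrees.
Root E: left subtree has 12 nodes {J, A, Y, L, Z, S, N, K, B, H, D, R}, right has 1 {W}.
  Root A: left subtree has 1 node {J}, right has 10 {Y, L, Z, S, N, K, B, H, D, R}.
    Root B: left subtree has 6 nodes {Y, L, Z, S, N, K}, right has 3 {H, D, R}.
      Root K: left subtree has 5 nodes {Y, L, Z, S, N}, right has 0 { }.
        Root Z: left subtree has 2 nodes {Y, L}, right has 2 {S, N}.
          Root Y: left subtree has 0 nodes { }, right has 1 {L}.
          Root N: left subtree has 1 node {S}, right has 0 { }.
      Root R: left subtree has 2 nodes {H, D}, right has 0 { }.
        Root H: left subtree has 0 nodes { }, right has 1 {D}.

J, L, Y, S, N, Z, K, D, H, R, B, A, W, E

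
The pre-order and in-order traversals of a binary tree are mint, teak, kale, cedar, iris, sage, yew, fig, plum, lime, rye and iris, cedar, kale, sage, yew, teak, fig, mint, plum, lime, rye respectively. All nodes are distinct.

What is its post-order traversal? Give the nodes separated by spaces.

iris cedar yew sage kale fig teak rye lime plum mint

The first element of pre-order is the root; it splits in-order into left and right subtrees.
Root mint: left subtree has 7 nodes {iris, cedar, kale, sage, yew, teak, fig}, right has 3 {plum, lime, rye}.
  Root teak: left subtree has 5 nodes {iris, cedar, kale, sage, yew}, right has 1 {fig}.
    Root kale: left subtree has 2 nodes {iris, cedar}, right has 2 {sage, yew}.
      Root cedar: left subtree has 1 node {iris}, right has 0 { }.
      Root sage: left subtree has 0 nodes { }, right has 1 {yew}.
  Root plum: left subtree has 0 nodes { }, right has 2 {lime, rye}.
    Root lime: left subtree has 0 nodes { }, right has 1 {rye}.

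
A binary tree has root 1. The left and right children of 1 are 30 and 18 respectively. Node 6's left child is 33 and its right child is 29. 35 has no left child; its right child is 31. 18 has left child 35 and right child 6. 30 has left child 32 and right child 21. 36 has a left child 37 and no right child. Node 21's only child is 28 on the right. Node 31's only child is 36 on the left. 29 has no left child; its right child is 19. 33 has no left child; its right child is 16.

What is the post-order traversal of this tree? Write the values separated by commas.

32, 28, 21, 30, 37, 36, 31, 35, 16, 33, 19, 29, 6, 18, 1

Post-order visits the left subtree, then the right subtree, then the node.
At 1: go left to 30.
  At 30: go left to 32.
    32 is a leaf — visit 32.
  At 30: go right to 21.
    At 21: no left child.
    At 21: go right to 28.
      28 is a leaf — visit 28.
    Visit 21.
  Visit 30.
At 1: go right to 18.
  At 18: go left to 35.
    At 35: no left child.
    At 35: go right to 31.
      At 31: go left to 36.
        At 36: go left to 37.
          37 is a leaf — visit 37.
        At 36: no right child.
        Visit 36.
      At 31: no right child.
      Visit 31.
    Visit 35.
  At 18: go right to 6.
    At 6: go left to 33.
      At 33: no left child.
      At 33: go right to 16.
        16 is a leaf — visit 16.
      Visit 33.
    At 6: go right to 29.
      At 29: no left child.
      At 29: go right to 19.
        19 is a leaf — visit 19.
      Visit 29.
    Visit 6.
  Visit 18.
Visit 1.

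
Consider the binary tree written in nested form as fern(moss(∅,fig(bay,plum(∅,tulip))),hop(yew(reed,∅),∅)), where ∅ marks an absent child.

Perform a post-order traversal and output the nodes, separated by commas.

Post-order visits the left subtree, then the right subtree, then the node.
At fern: go left to moss.
  At moss: no left child.
  At moss: go right to fig.
    At fig: go left to bay.
      bay is a leaf — visit bay.
    At fig: go right to plum.
      At plum: no left child.
      At plum: go right to tulip.
        tulip is a leaf — visit tulip.
      Visit plum.
    Visit fig.
  Visit moss.
At fern: go right to hop.
  At hop: go left to yew.
    At yew: go left to reed.
      reed is a leaf — visit reed.
    At yew: no right child.
    Visit yew.
  At hop: no right child.
  Visit hop.
Visit fern.

bay, tulip, plum, fig, moss, reed, yew, hop, fern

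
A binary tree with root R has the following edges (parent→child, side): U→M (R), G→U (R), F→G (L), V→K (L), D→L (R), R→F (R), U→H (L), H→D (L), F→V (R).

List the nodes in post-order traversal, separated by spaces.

L D H M U G K V F R

Post-order visits the left subtree, then the right subtree, then the node.
At R: no left child.
At R: go right to F.
  At F: go left to G.
    At G: no left child.
    At G: go right to U.
      At U: go left to H.
        At H: go left to D.
          At D: no left child.
          At D: go right to L.
            L is a leaf — visit L.
          Visit D.
        At H: no right child.
        Visit H.
      At U: go right to M.
        M is a leaf — visit M.
      Visit U.
    Visit G.
  At F: go right to V.
    At V: go left to K.
      K is a leaf — visit K.
    At V: no right child.
    Visit V.
  Visit F.
Visit R.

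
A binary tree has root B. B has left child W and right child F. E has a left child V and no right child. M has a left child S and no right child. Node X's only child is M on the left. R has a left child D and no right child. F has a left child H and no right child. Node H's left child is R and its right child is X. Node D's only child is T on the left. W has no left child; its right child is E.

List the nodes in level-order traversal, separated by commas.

Level-order visits nodes level by level from the root, left to right within each level.
Level 0: B
Level 1: W, F
Level 2: E, H
Level 3: V, R, X
Level 4: D, M
Level 5: T, S

B, W, F, E, H, V, R, X, D, M, T, S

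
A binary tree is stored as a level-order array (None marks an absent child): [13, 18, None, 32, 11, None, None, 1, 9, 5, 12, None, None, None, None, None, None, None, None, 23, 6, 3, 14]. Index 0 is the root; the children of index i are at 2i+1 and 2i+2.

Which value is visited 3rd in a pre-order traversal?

Pre-order visits the node, then its left subtree, then its right subtree.
Visit 13.
At 13: go left to 18.
  Visit 18.
  At 18: go left to 32.
    Visit 32.
    At 32: go left to 1.
      1 is a leaf — visit 1.
    At 32: go right to 9.
      9 is a leaf — visit 9.
  At 18: go right to 11.
    Visit 11.
    At 11: go left to 5.
      Visit 5.
      At 5: go left to 23.
        23 is a leaf — visit 23.
      At 5: go right to 6.
        6 is a leaf — visit 6.
    At 11: go right to 12.
      Visit 12.
      At 12: go left to 3.
        3 is a leaf — visit 3.
      At 12: go right to 14.
        14 is a leaf — visit 14.
At 13: no right child.
Full pre-order sequence: 13, 18, 32, 1, 9, 11, 5, 23, 6, 12, 3, 14.

32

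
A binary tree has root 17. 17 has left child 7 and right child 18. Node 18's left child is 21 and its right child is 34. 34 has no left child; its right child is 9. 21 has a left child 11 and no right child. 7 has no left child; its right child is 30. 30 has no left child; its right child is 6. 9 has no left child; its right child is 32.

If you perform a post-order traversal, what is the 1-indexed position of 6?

1

Post-order visits the left subtree, then the right subtree, then the node.
At 17: go left to 7.
  At 7: no left child.
  At 7: go right to 30.
    At 30: no left child.
    At 30: go right to 6.
      6 is a leaf — visit 6.
    Visit 30.
  Visit 7.
At 17: go right to 18.
  At 18: go left to 21.
    At 21: go left to 11.
      11 is a leaf — visit 11.
    At 21: no right child.
    Visit 21.
  At 18: go right to 34.
    At 34: no left child.
    At 34: go right to 9.
      At 9: no left child.
      At 9: go right to 32.
        32 is a leaf — visit 32.
      Visit 9.
    Visit 34.
  Visit 18.
Visit 17.
Full post-order sequence: 6, 30, 7, 11, 21, 32, 9, 34, 18, 17.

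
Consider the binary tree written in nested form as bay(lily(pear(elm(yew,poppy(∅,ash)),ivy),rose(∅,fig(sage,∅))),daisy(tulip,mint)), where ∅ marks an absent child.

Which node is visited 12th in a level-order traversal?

Level-order visits nodes level by level from the root, left to right within each level.
Level 0: bay
Level 1: lily, daisy
Level 2: pear, rose, tulip, mint
Level 3: elm, ivy, fig
Level 4: yew, poppy, sage
Level 5: ash
Full level-order sequence: bay, lily, daisy, pear, rose, tulip, mint, elm, ivy, fig, yew, poppy, sage, ash.

poppy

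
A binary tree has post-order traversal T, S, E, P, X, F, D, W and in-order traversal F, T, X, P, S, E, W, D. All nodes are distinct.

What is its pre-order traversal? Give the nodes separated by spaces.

The last element of post-order is the root; it splits in-order into left and right subtrees.
Root W: left subtree has 6 nodes {F, T, X, P, S, E}, right has 1 {D}.
  Root F: left subtree has 0 nodes { }, right has 5 {T, X, P, S, E}.
    Root X: left subtree has 1 node {T}, right has 3 {P, S, E}.
      Root P: left subtree has 0 nodes { }, right has 2 {S, E}.
        Root E: left subtree has 1 node {S}, right has 0 { }.

W F X T P E S D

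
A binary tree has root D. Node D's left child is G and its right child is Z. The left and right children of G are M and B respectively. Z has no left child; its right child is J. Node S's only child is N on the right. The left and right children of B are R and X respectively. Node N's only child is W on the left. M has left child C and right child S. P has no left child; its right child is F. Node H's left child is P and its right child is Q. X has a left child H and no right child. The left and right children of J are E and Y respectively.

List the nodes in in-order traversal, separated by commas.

C, M, S, W, N, G, R, B, P, F, H, Q, X, D, Z, E, J, Y

In-order visits the left subtree, then the node, then the right subtree.
At D: go left to G.
  At G: go left to M.
    At M: go left to C.
      C is a leaf — visit C.
    Visit M.
    At M: go right to S.
      At S: no left child.
      Visit S.
      At S: go right to N.
        At N: go left to W.
          W is a leaf — visit W.
        Visit N.
        At N: no right child.
  Visit G.
  At G: go right to B.
    At B: go left to R.
      R is a leaf — visit R.
    Visit B.
    At B: go right to X.
      At X: go left to H.
        At H: go left to P.
          At P: no left child.
          Visit P.
          At P: go right to F.
            F is a leaf — visit F.
        Visit H.
        At H: go right to Q.
          Q is a leaf — visit Q.
      Visit X.
      At X: no right child.
Visit D.
At D: go right to Z.
  At Z: no left child.
  Visit Z.
  At Z: go right to J.
    At J: go left to E.
      E is a leaf — visit E.
    Visit J.
    At J: go right to Y.
      Y is a leaf — visit Y.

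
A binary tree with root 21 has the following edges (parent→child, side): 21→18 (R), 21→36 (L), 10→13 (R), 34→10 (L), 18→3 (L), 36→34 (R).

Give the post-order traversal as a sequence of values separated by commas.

13, 10, 34, 36, 3, 18, 21

Post-order visits the left subtree, then the right subtree, then the node.
At 21: go left to 36.
  At 36: no left child.
  At 36: go right to 34.
    At 34: go left to 10.
      At 10: no left child.
      At 10: go right to 13.
        13 is a leaf — visit 13.
      Visit 10.
    At 34: no right child.
    Visit 34.
  Visit 36.
At 21: go right to 18.
  At 18: go left to 3.
    3 is a leaf — visit 3.
  At 18: no right child.
  Visit 18.
Visit 21.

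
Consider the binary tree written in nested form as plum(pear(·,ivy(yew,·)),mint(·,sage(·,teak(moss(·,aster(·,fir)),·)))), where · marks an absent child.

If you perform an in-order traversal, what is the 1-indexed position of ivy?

3

In-order visits the left subtree, then the node, then the right subtree.
At plum: go left to pear.
  At pear: no left child.
  Visit pear.
  At pear: go right to ivy.
    At ivy: go left to yew.
      yew is a leaf — visit yew.
    Visit ivy.
    At ivy: no right child.
Visit plum.
At plum: go right to mint.
  At mint: no left child.
  Visit mint.
  At mint: go right to sage.
    At sage: no left child.
    Visit sage.
    At sage: go right to teak.
      At teak: go left to moss.
        At moss: no left child.
        Visit moss.
        At moss: go right to aster.
          At aster: no left child.
          Visit aster.
          At aster: go right to fir.
            fir is a leaf — visit fir.
      Visit teak.
      At teak: no right child.
Full in-order sequence: pear, yew, ivy, plum, mint, sage, moss, aster, fir, teak.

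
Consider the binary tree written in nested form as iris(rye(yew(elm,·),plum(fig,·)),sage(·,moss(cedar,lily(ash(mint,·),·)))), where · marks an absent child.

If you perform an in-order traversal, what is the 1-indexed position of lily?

12

In-order visits the left subtree, then the node, then the right subtree.
At iris: go left to rye.
  At rye: go left to yew.
    At yew: go left to elm.
      elm is a leaf — visit elm.
    Visit yew.
    At yew: no right child.
  Visit rye.
  At rye: go right to plum.
    At plum: go left to fig.
      fig is a leaf — visit fig.
    Visit plum.
    At plum: no right child.
Visit iris.
At iris: go right to sage.
  At sage: no left child.
  Visit sage.
  At sage: go right to moss.
    At moss: go left to cedar.
      cedar is a leaf — visit cedar.
    Visit moss.
    At moss: go right to lily.
      At lily: go left to ash.
        At ash: go left to mint.
          mint is a leaf — visit mint.
        Visit ash.
        At ash: no right child.
      Visit lily.
      At lily: no right child.
Full in-order sequence: elm, yew, rye, fig, plum, iris, sage, cedar, moss, mint, ash, lily.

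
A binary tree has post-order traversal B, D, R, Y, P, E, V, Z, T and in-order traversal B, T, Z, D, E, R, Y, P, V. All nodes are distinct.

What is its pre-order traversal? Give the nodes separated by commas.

The last element of post-order is the root; it splits in-order into left and right subtrees.
Root T: left subtree has 1 node {B}, right has 7 {Z, D, E, R, Y, P, V}.
  Root Z: left subtree has 0 nodes { }, right has 6 {D, E, R, Y, P, V}.
    Root V: left subtree has 5 nodes {D, E, R, Y, P}, right has 0 { }.
      Root E: left subtree has 1 node {D}, right has 3 {R, Y, P}.
        Root P: left subtree has 2 nodes {R, Y}, right has 0 { }.
          Root Y: left subtree has 1 node {R}, right has 0 { }.

T, B, Z, V, E, D, P, Y, R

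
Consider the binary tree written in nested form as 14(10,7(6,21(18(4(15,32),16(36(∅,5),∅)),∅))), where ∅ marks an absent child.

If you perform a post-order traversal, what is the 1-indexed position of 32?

4

Post-order visits the left subtree, then the right subtree, then the node.
At 14: go left to 10.
  10 is a leaf — visit 10.
At 14: go right to 7.
  At 7: go left to 6.
    6 is a leaf — visit 6.
  At 7: go right to 21.
    At 21: go left to 18.
      At 18: go left to 4.
        At 4: go left to 15.
          15 is a leaf — visit 15.
        At 4: go right to 32.
          32 is a leaf — visit 32.
        Visit 4.
      At 18: go right to 16.
        At 16: go left to 36.
          At 36: no left child.
          At 36: go right to 5.
            5 is a leaf — visit 5.
          Visit 36.
        At 16: no right child.
        Visit 16.
      Visit 18.
    At 21: no right child.
    Visit 21.
  Visit 7.
Visit 14.
Full post-order sequence: 10, 6, 15, 32, 4, 5, 36, 16, 18, 21, 7, 14.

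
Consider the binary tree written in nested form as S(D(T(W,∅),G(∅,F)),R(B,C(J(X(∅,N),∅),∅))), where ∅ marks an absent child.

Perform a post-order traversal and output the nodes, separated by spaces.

Post-order visits the left subtree, then the right subtree, then the node.
At S: go left to D.
  At D: go left to T.
    At T: go left to W.
      W is a leaf — visit W.
    At T: no right child.
    Visit T.
  At D: go right to G.
    At G: no left child.
    At G: go right to F.
      F is a leaf — visit F.
    Visit G.
  Visit D.
At S: go right to R.
  At R: go left to B.
    B is a leaf — visit B.
  At R: go right to C.
    At C: go left to J.
      At J: go left to X.
        At X: no left child.
        At X: go right to N.
          N is a leaf — visit N.
        Visit X.
      At J: no right child.
      Visit J.
    At C: no right child.
    Visit C.
  Visit R.
Visit S.

W T F G D B N X J C R S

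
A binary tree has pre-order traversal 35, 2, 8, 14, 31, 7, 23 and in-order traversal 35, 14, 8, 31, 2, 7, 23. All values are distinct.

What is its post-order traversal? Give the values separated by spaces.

The first element of pre-order is the root; it splits in-order into left and right subtrees.
Root 35: left subtree has 0 nodes { }, right has 6 {14, 8, 31, 2, 7, 23}.
  Root 2: left subtree has 3 nodes {14, 8, 31}, right has 2 {7, 23}.
    Root 8: left subtree has 1 node {14}, right has 1 {31}.
    Root 7: left subtree has 0 nodes { }, right has 1 {23}.

14 31 8 23 7 2 35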